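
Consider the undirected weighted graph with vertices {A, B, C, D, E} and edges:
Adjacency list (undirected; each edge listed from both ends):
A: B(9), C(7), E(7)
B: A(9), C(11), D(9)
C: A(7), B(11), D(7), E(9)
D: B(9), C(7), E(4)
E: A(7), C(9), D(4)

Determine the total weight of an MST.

27

Kruskal: consider edges lightest-first.
D—E (4): add. Components now {A} {B} {C} {D,E}
A—C (7): add. Components now {A,C} {B} {D,E}
A—E (7): add. Components now {A,C,D,E} {B}
C—D (7): skip — C and D already connected.
A—B (9): add. Components now {A,B,C,D,E}
MST edges: D—E, A—C, A—E, A—B; total weight 4+7+7+9 = 27.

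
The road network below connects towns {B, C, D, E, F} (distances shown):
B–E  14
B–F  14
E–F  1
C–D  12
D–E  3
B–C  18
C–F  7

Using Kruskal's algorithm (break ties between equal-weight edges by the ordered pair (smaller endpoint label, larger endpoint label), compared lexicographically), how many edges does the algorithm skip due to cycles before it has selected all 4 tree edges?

Kruskal's algorithm — process edges by increasing weight (ties by edge label):
E–F (1): add. Components now {B} {C} {D} {E,F}
D–E (3): add. Components now {B} {C} {D,E,F}
C–F (7): add. Components now {B} {C,D,E,F}
C–D (12): skip — C and D already connected.
B–E (14): add. Components now {B,C,D,E,F}
Edges rejected before the tree was complete: 1.

1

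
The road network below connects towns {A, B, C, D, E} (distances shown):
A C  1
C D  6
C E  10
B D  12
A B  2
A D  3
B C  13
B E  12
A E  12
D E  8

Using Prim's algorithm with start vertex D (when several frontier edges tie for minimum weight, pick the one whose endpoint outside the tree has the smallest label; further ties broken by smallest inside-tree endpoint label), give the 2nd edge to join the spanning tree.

A-C

Prim, starting at D.
Step 1: frontier [A D 3, C D 6, D E 8, B D 12] → take A D (3); add A.
Step 2: frontier [A C 1, A B 2, A E 12, C D 6, D E 8, B D 12] → take A C (1); add C.
Step 3: frontier [A B 2, A E 12, C E 10, B C 13, D E 8, B D 12] → take A B (2); add B.
Step 4: frontier [A E 12, B E 12, C E 10, D E 8] → take D E (8); add E.
The 2nd edge added is A C.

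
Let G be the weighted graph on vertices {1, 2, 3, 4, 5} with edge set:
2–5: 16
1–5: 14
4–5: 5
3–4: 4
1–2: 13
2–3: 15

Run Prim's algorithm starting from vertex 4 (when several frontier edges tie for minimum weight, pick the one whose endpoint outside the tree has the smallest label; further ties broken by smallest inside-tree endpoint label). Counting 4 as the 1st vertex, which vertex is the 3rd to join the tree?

5

Prim, starting at 4.
Step 1: frontier [3–4 4, 4–5 5] → take 3–4 (4); add 3.
Step 2: frontier [2–3 15, 4–5 5] → take 4–5 (5); add 5.
Step 3: frontier [2–3 15, 1–5 14, 2–5 16] → take 1–5 (14); add 1.
Step 4: frontier [1–2 13, 2–3 15, 2–5 16] → take 1–2 (13); add 2.
Vertex order: 4, 3, 5, 1, 2. The 3rd vertex is 5.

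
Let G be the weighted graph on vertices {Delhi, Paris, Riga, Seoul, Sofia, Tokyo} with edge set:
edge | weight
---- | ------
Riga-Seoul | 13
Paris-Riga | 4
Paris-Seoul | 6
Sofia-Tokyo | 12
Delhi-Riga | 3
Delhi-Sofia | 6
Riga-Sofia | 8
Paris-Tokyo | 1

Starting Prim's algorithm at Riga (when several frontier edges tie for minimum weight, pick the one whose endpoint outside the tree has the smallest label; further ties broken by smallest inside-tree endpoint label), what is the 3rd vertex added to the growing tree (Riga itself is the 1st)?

Paris

Prim's algorithm from Riga:
Step 1: cheapest edge leaving the tree is Delhi-Riga (3); add Delhi.
Step 2: cheapest edge leaving the tree is Paris-Riga (4); add Paris.
Step 3: cheapest edge leaving the tree is Paris-Tokyo (1); add Tokyo.
Step 4: cheapest edge leaving the tree is Paris-Seoul (6); add Seoul.
Step 5: cheapest edge leaving the tree is Delhi-Sofia (6); add Sofia.
Vertex order: Riga, Delhi, Paris, Tokyo, Seoul, Sofia. The 3rd vertex is Paris.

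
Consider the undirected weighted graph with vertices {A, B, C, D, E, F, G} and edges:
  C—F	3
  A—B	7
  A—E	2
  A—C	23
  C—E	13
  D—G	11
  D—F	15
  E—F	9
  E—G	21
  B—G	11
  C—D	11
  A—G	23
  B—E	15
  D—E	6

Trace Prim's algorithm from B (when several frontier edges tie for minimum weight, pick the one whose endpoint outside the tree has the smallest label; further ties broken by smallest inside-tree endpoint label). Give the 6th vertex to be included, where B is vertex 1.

C

Prim's algorithm from B:
Step 1: cheapest edge leaving the tree is A—B (7); add A.
Step 2: cheapest edge leaving the tree is A—E (2); add E.
Step 3: cheapest edge leaving the tree is D—E (6); add D.
Step 4: cheapest edge leaving the tree is E—F (9); add F.
Step 5: cheapest edge leaving the tree is C—F (3); add C.
Step 6: cheapest edge leaving the tree is B—G (11); add G.
Vertex order: B, A, E, D, F, C, G. The 6th vertex is C.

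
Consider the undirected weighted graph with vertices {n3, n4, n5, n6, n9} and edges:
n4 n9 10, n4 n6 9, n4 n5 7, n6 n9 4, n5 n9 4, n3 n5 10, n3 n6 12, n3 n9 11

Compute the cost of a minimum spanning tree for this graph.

25

Prim's algorithm from n5:
Step 1: cheapest edge leaving the tree is n5 n9 (4); add n9.
Step 2: cheapest edge leaving the tree is n6 n9 (4); add n6.
Step 3: cheapest edge leaving the tree is n4 n5 (7); add n4.
Step 4: cheapest edge leaving the tree is n3 n5 (10); add n3.
MST edges: n5 n9, n6 n9, n4 n5, n3 n5; total weight 4+4+7+10 = 25.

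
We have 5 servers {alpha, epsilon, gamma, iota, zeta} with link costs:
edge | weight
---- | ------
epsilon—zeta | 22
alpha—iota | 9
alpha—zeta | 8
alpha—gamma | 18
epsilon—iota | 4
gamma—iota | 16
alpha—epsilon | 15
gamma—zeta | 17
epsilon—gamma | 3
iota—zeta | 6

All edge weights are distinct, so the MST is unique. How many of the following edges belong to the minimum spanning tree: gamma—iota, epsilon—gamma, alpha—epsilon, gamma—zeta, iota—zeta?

Kruskal: consider edges lightest-first.
epsilon—gamma (3): add. Components now {epsilon,gamma} {iota} {alpha} {zeta}
epsilon—iota (4): add. Components now {epsilon,gamma,iota} {alpha} {zeta}
iota—zeta (6): add. Components now {epsilon,gamma,iota,zeta} {alpha}
alpha—zeta (8): add. Components now {alpha,epsilon,gamma,iota,zeta}
MST edge set: {epsilon—gamma, epsilon—iota, iota—zeta, alpha—zeta}.
Of the listed edges, {epsilon—gamma, iota—zeta} are in the MST → 2.

2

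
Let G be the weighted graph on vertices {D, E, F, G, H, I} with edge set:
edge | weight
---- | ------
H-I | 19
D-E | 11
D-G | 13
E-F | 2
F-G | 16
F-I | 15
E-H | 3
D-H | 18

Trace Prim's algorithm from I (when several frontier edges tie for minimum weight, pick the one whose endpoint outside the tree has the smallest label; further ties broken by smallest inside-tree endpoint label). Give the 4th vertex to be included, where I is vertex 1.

H

Prim, starting at I.
Step 1: cheapest edge leaving the tree is F-I (15); add F.
Step 2: cheapest edge leaving the tree is E-F (2); add E.
Step 3: cheapest edge leaving the tree is E-H (3); add H.
Step 4: cheapest edge leaving the tree is D-E (11); add D.
Step 5: cheapest edge leaving the tree is D-G (13); add G.
Vertex order: I, F, E, H, D, G. The 4th vertex is H.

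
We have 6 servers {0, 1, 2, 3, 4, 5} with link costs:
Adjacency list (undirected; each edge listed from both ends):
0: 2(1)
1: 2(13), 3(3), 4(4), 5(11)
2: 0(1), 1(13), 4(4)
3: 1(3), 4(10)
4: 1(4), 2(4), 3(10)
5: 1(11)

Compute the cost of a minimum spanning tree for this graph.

23

Kruskal's algorithm — process edges by increasing weight (ties by edge label):
0 2 (1): add — endpoints in different components.
1 3 (3): add — endpoints in different components.
1 4 (4): add — endpoints in different components.
2 4 (4): add — endpoints in different components.
3 4 (10): skip — 3 and 4 already connected.
1 5 (11): add — endpoints in different components.
MST edges: 0 2, 1 3, 1 4, 2 4, 1 5; total weight 1+3+4+4+11 = 23.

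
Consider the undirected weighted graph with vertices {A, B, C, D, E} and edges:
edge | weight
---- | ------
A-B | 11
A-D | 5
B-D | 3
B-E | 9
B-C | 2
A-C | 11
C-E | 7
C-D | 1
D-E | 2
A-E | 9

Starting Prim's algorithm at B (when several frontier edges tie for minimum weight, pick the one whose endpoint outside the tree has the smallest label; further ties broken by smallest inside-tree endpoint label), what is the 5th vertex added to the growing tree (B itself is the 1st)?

Grow the tree from B using Prim:
Step 1: cheapest edge leaving the tree is B-C (2); add C.
Step 2: cheapest edge leaving the tree is C-D (1); add D.
Step 3: cheapest edge leaving the tree is D-E (2); add E.
Step 4: cheapest edge leaving the tree is A-D (5); add A.
Vertex order: B, C, D, E, A. The 5th vertex is A.

A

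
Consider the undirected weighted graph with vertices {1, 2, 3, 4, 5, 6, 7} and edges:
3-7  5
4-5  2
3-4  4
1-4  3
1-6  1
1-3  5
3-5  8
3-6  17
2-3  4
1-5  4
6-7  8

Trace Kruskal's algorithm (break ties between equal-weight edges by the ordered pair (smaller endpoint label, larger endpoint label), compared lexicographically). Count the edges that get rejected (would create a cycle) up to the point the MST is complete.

Sort edges by weight, then run Kruskal:
1-6 (1): add — endpoints in different components.
4-5 (2): add — endpoints in different components.
1-4 (3): add — endpoints in different components.
1-5 (4): skip — 1 and 5 already connected.
2-3 (4): add — endpoints in different components.
3-4 (4): add — endpoints in different components.
1-3 (5): skip — 1 and 3 already connected.
3-7 (5): add — endpoints in different components.
Edges rejected before the tree was complete: 2.

2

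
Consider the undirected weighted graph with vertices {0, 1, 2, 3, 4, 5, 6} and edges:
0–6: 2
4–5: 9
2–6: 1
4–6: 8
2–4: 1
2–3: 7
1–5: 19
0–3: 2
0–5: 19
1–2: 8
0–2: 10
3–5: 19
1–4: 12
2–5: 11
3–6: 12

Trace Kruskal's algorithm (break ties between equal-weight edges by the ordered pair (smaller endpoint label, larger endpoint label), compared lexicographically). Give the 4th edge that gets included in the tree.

0-6

Kruskal: consider edges lightest-first.
2–4 (1): add — endpoints in different components.
2–6 (1): add — endpoints in different components.
0–3 (2): add — endpoints in different components.
0–6 (2): add — endpoints in different components.
2–3 (7): skip — 2 and 3 already connected.
1–2 (8): add — endpoints in different components.
4–6 (8): skip — 4 and 6 already connected.
4–5 (9): add — endpoints in different components.
The 4th edge added is 0–6.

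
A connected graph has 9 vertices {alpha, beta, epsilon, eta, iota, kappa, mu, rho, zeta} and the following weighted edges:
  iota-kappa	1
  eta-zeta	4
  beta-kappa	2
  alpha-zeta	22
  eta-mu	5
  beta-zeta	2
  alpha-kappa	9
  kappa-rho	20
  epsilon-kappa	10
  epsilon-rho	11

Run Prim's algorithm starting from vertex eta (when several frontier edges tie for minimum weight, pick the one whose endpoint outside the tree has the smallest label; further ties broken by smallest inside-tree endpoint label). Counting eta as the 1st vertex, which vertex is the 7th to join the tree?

Grow the tree from eta using Prim:
Step 1: cheapest edge leaving the tree is eta-zeta (4); add zeta.
Step 2: cheapest edge leaving the tree is beta-zeta (2); add beta.
Step 3: cheapest edge leaving the tree is beta-kappa (2); add kappa.
Step 4: cheapest edge leaving the tree is iota-kappa (1); add iota.
Step 5: cheapest edge leaving the tree is eta-mu (5); add mu.
Step 6: cheapest edge leaving the tree is alpha-kappa (9); add alpha.
Step 7: cheapest edge leaving the tree is epsilon-kappa (10); add epsilon.
Step 8: cheapest edge leaving the tree is epsilon-rho (11); add rho.
Vertex order: eta, zeta, beta, kappa, iota, mu, alpha, epsilon, rho. The 7th vertex is alpha.

alpha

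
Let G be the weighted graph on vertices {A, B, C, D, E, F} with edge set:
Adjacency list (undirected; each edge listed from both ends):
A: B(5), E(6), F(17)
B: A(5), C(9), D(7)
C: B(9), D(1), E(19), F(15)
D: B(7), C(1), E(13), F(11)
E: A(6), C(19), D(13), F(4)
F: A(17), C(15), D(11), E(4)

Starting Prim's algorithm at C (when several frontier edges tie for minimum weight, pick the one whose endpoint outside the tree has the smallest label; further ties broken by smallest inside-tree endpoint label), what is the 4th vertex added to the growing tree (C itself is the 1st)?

A

Grow the tree from C using Prim:
Step 1: frontier [C–D 1, B–C 9, C–F 15, C–E 19] → take C–D (1); add D.
Step 2: frontier [B–C 9, C–F 15, C–E 19, B–D 7, D–F 11, D–E 13] → take B–D (7); add B.
Step 3: frontier [A–B 5, C–F 15, C–E 19, D–F 11, D–E 13] → take A–B (5); add A.
Step 4: frontier [A–E 6, A–F 17, C–F 15, C–E 19, D–F 11, D–E 13] → take A–E (6); add E.
Step 5: frontier [A–F 17, C–F 15, D–F 11, E–F 4] → take E–F (4); add F.
Vertex order: C, D, B, A, E, F. The 4th vertex is A.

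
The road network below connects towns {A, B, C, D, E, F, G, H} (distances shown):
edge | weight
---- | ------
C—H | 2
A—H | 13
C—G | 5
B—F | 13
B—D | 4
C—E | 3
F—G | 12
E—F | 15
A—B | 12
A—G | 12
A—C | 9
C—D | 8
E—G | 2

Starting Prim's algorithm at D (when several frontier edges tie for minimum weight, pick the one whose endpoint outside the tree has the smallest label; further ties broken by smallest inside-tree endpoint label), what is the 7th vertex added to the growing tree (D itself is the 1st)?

A

Prim, starting at D.
Step 1: cheapest edge leaving the tree is B—D (4); add B.
Step 2: cheapest edge leaving the tree is C—D (8); add C.
Step 3: cheapest edge leaving the tree is C—H (2); add H.
Step 4: cheapest edge leaving the tree is C—E (3); add E.
Step 5: cheapest edge leaving the tree is E—G (2); add G.
Step 6: cheapest edge leaving the tree is A—C (9); add A.
Step 7: cheapest edge leaving the tree is F—G (12); add F.
Vertex order: D, B, C, H, E, G, A, F. The 7th vertex is A.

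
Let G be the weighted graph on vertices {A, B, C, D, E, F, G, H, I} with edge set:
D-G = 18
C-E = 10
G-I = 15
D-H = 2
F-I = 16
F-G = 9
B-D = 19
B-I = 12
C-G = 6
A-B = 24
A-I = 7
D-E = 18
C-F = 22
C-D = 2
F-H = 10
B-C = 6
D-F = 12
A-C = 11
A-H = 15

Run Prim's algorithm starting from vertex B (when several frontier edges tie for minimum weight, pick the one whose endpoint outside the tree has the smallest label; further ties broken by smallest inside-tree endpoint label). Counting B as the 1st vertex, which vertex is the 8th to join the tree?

Prim's algorithm from B:
Step 1: cheapest edge leaving the tree is B-C (6); add C.
Step 2: cheapest edge leaving the tree is C-D (2); add D.
Step 3: cheapest edge leaving the tree is D-H (2); add H.
Step 4: cheapest edge leaving the tree is C-G (6); add G.
Step 5: cheapest edge leaving the tree is F-G (9); add F.
Step 6: cheapest edge leaving the tree is C-E (10); add E.
Step 7: cheapest edge leaving the tree is A-C (11); add A.
Step 8: cheapest edge leaving the tree is A-I (7); add I.
Vertex order: B, C, D, H, G, F, E, A, I. The 8th vertex is A.

A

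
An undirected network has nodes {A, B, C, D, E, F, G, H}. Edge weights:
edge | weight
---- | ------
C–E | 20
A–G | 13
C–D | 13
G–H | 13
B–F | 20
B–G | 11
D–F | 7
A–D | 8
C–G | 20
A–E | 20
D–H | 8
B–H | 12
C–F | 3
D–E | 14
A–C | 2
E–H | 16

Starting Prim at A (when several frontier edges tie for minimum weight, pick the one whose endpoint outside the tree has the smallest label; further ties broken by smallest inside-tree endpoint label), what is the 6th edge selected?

Prim, starting at A.
Step 1: cheapest edge leaving the tree is A–C (2); add C.
Step 2: cheapest edge leaving the tree is C–F (3); add F.
Step 3: cheapest edge leaving the tree is D–F (7); add D.
Step 4: cheapest edge leaving the tree is D–H (8); add H.
Step 5: cheapest edge leaving the tree is B–H (12); add B.
Step 6: cheapest edge leaving the tree is B–G (11); add G.
Step 7: cheapest edge leaving the tree is D–E (14); add E.
The 6th edge added is B–G.

B-G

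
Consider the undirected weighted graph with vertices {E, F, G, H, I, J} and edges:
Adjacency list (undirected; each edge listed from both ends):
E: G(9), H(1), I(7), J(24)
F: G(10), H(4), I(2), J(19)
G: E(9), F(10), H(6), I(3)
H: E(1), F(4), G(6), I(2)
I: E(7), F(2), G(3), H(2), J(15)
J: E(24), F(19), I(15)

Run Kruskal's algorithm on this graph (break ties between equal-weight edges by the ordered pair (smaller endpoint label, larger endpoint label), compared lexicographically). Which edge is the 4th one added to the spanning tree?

G-I

Kruskal: consider edges lightest-first.
E–H (1): add — endpoints in different components.
F–I (2): add — endpoints in different components.
H–I (2): add — endpoints in different components.
G–I (3): add — endpoints in different components.
F–H (4): skip — F and H already connected.
G–H (6): skip — G and H already connected.
E–I (7): skip — E and I already connected.
E–G (9): skip — E and G already connected.
F–G (10): skip — F and G already connected.
I–J (15): add — endpoints in different components.
The 4th edge added is G–I.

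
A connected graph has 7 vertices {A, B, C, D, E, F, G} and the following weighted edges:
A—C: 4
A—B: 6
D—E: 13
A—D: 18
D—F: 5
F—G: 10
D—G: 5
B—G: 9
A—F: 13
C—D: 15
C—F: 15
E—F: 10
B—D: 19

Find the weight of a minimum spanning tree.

Grow the tree from E using Prim:
Step 1: frontier [E—F 10, D—E 13] → take E—F (10); add F.
Step 2: frontier [D—E 13, D—F 5, F—G 10, A—F 13, C—F 15] → take D—F (5); add D.
Step 3: frontier [D—G 5, C—D 15, A—D 18, B—D 19, F—G 10, A—F 13, C—F 15] → take D—G (5); add G.
Step 4: frontier [C—D 15, A—D 18, B—D 19, A—F 13, C—F 15, B—G 9] → take B—G (9); add B.
Step 5: frontier [A—B 6, C—D 15, A—D 18, A—F 13, C—F 15] → take A—B (6); add A.
Step 6: frontier [A—C 4, C—D 15, C—F 15] → take A—C (4); add C.
MST edges: E—F, D—F, D—G, B—G, A—B, A—C; total weight 10+5+5+9+6+4 = 39.

39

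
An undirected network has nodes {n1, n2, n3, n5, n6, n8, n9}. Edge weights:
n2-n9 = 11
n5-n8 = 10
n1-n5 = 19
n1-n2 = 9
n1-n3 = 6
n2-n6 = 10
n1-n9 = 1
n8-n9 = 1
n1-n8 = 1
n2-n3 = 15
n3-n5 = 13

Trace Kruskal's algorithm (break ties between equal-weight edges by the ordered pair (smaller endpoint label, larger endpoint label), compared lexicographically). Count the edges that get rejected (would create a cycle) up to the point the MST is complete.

1

Kruskal: consider edges lightest-first.
n1-n8 (1): add. Components now {n5} {n6} {n2} {n9} {n3} {n1,n8}
n1-n9 (1): add. Components now {n5} {n6} {n2} {n1,n8,n9} {n3}
n8-n9 (1): skip — n9 and n8 already connected.
n1-n3 (6): add. Components now {n5} {n6} {n2} {n1,n3,n8,n9}
n1-n2 (9): add. Components now {n5} {n6} {n1,n2,n3,n8,n9}
n2-n6 (10): add. Components now {n5} {n1,n2,n3,n6,n8,n9}
n5-n8 (10): add. Components now {n1,n2,n3,n5,n6,n8,n9}
Edges rejected before the tree was complete: 1.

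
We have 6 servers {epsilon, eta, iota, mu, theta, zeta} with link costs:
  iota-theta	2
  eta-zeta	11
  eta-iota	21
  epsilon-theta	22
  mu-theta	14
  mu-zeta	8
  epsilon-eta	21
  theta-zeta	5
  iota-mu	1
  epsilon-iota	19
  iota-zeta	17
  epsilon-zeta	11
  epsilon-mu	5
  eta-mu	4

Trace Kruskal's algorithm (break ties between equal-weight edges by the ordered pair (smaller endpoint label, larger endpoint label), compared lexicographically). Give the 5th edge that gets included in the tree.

Kruskal: consider edges lightest-first.
iota-mu (1): add. Components now {iota,mu} {eta} {theta} {zeta} {epsilon}
iota-theta (2): add. Components now {iota,mu,theta} {eta} {zeta} {epsilon}
eta-mu (4): add. Components now {eta,iota,mu,theta} {zeta} {epsilon}
epsilon-mu (5): add. Components now {epsilon,eta,iota,mu,theta} {zeta}
theta-zeta (5): add. Components now {epsilon,eta,iota,mu,theta,zeta}
The 5th edge added is theta-zeta.

theta-zeta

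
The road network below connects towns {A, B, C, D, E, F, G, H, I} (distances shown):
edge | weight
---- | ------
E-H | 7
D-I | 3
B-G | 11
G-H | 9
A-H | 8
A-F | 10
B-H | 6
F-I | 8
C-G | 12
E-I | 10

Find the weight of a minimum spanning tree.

63

Kruskal: consider edges lightest-first.
D-I (3): add — endpoints in different components.
B-H (6): add — endpoints in different components.
E-H (7): add — endpoints in different components.
A-H (8): add — endpoints in different components.
F-I (8): add — endpoints in different components.
G-H (9): add — endpoints in different components.
A-F (10): add — endpoints in different components.
E-I (10): skip — E and I already connected.
B-G (11): skip — B and G already connected.
C-G (12): add — endpoints in different components.
MST edges: D-I, B-H, E-H, A-H, F-I, G-H, A-F, C-G; total weight 3+6+7+8+8+9+10+12 = 63.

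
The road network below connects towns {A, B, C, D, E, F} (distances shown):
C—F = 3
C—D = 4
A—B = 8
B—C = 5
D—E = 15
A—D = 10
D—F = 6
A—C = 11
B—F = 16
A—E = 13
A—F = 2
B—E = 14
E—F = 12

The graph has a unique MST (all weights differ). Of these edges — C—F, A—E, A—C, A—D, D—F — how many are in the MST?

Kruskal: consider edges lightest-first.
A—F (2): add — endpoints in different components.
C—F (3): add — endpoints in different components.
C—D (4): add — endpoints in different components.
B—C (5): add — endpoints in different components.
D—F (6): skip — D and F already connected.
A—B (8): skip — A and B already connected.
A—D (10): skip — A and D already connected.
A—C (11): skip — A and C already connected.
E—F (12): add — endpoints in different components.
MST edge set: {A—F, C—F, C—D, B—C, E—F}.
Of the listed edges, {C—F} are in the MST → 1.

1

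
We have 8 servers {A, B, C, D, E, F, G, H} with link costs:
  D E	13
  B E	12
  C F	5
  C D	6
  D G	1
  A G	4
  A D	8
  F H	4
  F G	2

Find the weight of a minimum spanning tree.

41

Prim's algorithm from A:
Step 1: cheapest edge leaving the tree is A G (4); add G.
Step 2: cheapest edge leaving the tree is D G (1); add D.
Step 3: cheapest edge leaving the tree is F G (2); add F.
Step 4: cheapest edge leaving the tree is F H (4); add H.
Step 5: cheapest edge leaving the tree is C F (5); add C.
Step 6: cheapest edge leaving the tree is D E (13); add E.
Step 7: cheapest edge leaving the tree is B E (12); add B.
MST edges: A G, D G, F G, F H, C F, D E, B E; total weight 4+1+2+4+5+13+12 = 41.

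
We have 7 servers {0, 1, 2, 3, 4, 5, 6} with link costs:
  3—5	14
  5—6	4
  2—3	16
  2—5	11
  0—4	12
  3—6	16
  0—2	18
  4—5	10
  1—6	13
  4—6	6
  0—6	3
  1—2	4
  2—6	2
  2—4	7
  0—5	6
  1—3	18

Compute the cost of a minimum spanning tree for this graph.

33

Prim's algorithm from 0:
Step 1: cheapest edge leaving the tree is 0—6 (3); add 6.
Step 2: cheapest edge leaving the tree is 2—6 (2); add 2.
Step 3: cheapest edge leaving the tree is 1—2 (4); add 1.
Step 4: cheapest edge leaving the tree is 5—6 (4); add 5.
Step 5: cheapest edge leaving the tree is 4—6 (6); add 4.
Step 6: cheapest edge leaving the tree is 3—5 (14); add 3.
MST edges: 0—6, 2—6, 1—2, 5—6, 4—6, 3—5; total weight 3+2+4+4+6+14 = 33.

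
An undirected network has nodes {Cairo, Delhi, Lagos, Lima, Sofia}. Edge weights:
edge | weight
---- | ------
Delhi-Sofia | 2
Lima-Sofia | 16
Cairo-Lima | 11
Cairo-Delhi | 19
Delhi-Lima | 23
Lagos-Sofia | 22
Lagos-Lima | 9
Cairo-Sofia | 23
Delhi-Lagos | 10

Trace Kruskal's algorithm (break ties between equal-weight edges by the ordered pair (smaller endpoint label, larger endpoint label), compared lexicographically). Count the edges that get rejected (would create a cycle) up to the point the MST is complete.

Sort edges by weight, then run Kruskal:
Delhi-Sofia (2): add — endpoints in different components.
Lagos-Lima (9): add — endpoints in different components.
Delhi-Lagos (10): add — endpoints in different components.
Cairo-Lima (11): add — endpoints in different components.
Edges rejected before the tree was complete: 0.

0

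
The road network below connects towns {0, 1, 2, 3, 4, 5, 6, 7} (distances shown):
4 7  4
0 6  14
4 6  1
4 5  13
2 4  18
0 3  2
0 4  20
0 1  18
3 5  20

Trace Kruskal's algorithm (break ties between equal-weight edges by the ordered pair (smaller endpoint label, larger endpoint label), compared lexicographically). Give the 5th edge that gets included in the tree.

Sort edges by weight, then run Kruskal:
4 6 (1): add — endpoints in different components.
0 3 (2): add — endpoints in different components.
4 7 (4): add — endpoints in different components.
4 5 (13): add — endpoints in different components.
0 6 (14): add — endpoints in different components.
0 1 (18): add — endpoints in different components.
2 4 (18): add — endpoints in different components.
The 5th edge added is 0 6.

0-6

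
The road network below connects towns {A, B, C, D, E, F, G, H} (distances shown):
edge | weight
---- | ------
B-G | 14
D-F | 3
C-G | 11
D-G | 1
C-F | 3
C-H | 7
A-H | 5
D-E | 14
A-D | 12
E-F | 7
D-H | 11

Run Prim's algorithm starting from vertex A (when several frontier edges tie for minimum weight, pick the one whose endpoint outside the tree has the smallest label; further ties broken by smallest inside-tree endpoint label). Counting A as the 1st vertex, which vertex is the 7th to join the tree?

E

Prim, starting at A.
Step 1: frontier [A-H 5, A-D 12] → take A-H (5); add H.
Step 2: frontier [A-D 12, C-H 7, D-H 11] → take C-H (7); add C.
Step 3: frontier [A-D 12, C-F 3, C-G 11, D-H 11] → take C-F (3); add F.
Step 4: frontier [A-D 12, C-G 11, D-F 3, E-F 7, D-H 11] → take D-F (3); add D.
Step 5: frontier [C-G 11, D-G 1, D-E 14, E-F 7] → take D-G (1); add G.
Step 6: frontier [D-E 14, E-F 7, B-G 14] → take E-F (7); add E.
Step 7: frontier [B-G 14] → take B-G (14); add B.
Vertex order: A, H, C, F, D, G, E, B. The 7th vertex is E.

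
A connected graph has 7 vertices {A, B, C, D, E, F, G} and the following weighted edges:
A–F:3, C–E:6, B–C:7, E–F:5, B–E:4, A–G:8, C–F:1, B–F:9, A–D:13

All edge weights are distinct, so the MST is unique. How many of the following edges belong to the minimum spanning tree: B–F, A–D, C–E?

Sort edges by weight, then run Kruskal:
C–F (1): add — endpoints in different components.
A–F (3): add — endpoints in different components.
B–E (4): add — endpoints in different components.
E–F (5): add — endpoints in different components.
C–E (6): skip — C and E already connected.
B–C (7): skip — B and C already connected.
A–G (8): add — endpoints in different components.
B–F (9): skip — B and F already connected.
A–D (13): add — endpoints in different components.
MST edge set: {C–F, A–F, B–E, E–F, A–G, A–D}.
Of the listed edges, {A–D} are in the MST → 1.

1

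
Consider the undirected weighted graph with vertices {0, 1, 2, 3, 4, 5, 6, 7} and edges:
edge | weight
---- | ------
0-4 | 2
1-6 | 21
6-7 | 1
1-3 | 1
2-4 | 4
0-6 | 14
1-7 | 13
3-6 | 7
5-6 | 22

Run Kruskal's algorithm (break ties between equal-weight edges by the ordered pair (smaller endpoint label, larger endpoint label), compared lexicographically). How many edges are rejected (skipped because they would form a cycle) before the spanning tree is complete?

2

Kruskal: consider edges lightest-first.
1-3 (1): add — endpoints in different components.
6-7 (1): add — endpoints in different components.
0-4 (2): add — endpoints in different components.
2-4 (4): add — endpoints in different components.
3-6 (7): add — endpoints in different components.
1-7 (13): skip — 1 and 7 already connected.
0-6 (14): add — endpoints in different components.
1-6 (21): skip — 1 and 6 already connected.
5-6 (22): add — endpoints in different components.
Edges rejected before the tree was complete: 2.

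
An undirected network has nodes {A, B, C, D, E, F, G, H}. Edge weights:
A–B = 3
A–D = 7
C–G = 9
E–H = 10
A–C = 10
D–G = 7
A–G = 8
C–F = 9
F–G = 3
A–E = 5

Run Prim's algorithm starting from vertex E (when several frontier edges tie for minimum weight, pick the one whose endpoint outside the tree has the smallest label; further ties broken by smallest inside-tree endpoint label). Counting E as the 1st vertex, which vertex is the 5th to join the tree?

G

Prim, starting at E.
Step 1: frontier [A–E 5, E–H 10] → take A–E (5); add A.
Step 2: frontier [A–B 3, A–D 7, A–G 8, A–C 10, E–H 10] → take A–B (3); add B.
Step 3: frontier [A–D 7, A–G 8, A–C 10, E–H 10] → take A–D (7); add D.
Step 4: frontier [A–G 8, A–C 10, D–G 7, E–H 10] → take D–G (7); add G.
Step 5: frontier [A–C 10, E–H 10, F–G 3, C–G 9] → take F–G (3); add F.
Step 6: frontier [A–C 10, E–H 10, C–F 9, C–G 9] → take C–F (9); add C.
Step 7: frontier [E–H 10] → take E–H (10); add H.
Vertex order: E, A, B, D, G, F, C, H. The 5th vertex is G.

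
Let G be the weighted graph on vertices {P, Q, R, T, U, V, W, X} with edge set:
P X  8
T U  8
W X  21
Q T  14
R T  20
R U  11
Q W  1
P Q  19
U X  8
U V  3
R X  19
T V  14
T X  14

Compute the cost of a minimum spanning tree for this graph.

Grow the tree from V using Prim:
Step 1: frontier [U V 3, T V 14] → take U V (3); add U.
Step 2: frontier [T U 8, U X 8, R U 11, T V 14] → take T U (8); add T.
Step 3: frontier [Q T 14, T X 14, R T 20, U X 8, R U 11] → take U X (8); add X.
Step 4: frontier [Q T 14, R T 20, R U 11, P X 8, R X 19, W X 21] → take P X (8); add P.
Step 5: frontier [P Q 19, Q T 14, R T 20, R U 11, R X 19, W X 21] → take R U (11); add R.
Step 6: frontier [P Q 19, Q T 14, W X 21] → take Q T (14); add Q.
Step 7: frontier [Q W 1, W X 21] → take Q W (1); add W.
MST edges: U V, T U, U X, P X, R U, Q T, Q W; total weight 3+8+8+8+11+14+1 = 53.

53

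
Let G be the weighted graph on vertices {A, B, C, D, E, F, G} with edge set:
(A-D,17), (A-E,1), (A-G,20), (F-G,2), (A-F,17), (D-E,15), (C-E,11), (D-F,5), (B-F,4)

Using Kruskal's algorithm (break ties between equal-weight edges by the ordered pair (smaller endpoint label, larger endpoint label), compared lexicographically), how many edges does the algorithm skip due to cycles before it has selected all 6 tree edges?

0

Sort edges by weight, then run Kruskal:
A-E (1): add. Components now {A,E} {B} {C} {D} {F} {G}
F-G (2): add. Components now {A,E} {B} {C} {D} {F,G}
B-F (4): add. Components now {A,E} {B,F,G} {C} {D}
D-F (5): add. Components now {A,E} {B,D,F,G} {C}
C-E (11): add. Components now {A,C,E} {B,D,F,G}
D-E (15): add. Components now {A,B,C,D,E,F,G}
Edges rejected before the tree was complete: 0.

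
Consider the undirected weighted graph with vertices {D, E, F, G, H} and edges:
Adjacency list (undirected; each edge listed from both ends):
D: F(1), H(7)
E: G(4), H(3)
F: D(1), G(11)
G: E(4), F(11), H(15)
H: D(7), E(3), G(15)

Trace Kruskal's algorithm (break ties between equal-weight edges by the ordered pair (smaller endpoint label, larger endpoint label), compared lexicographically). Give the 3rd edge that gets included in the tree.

Sort edges by weight, then run Kruskal:
D–F (1): add. Components now {D,F} {E} {G} {H}
E–H (3): add. Components now {D,F} {E,H} {G}
E–G (4): add. Components now {D,F} {E,G,H}
D–H (7): add. Components now {D,E,F,G,H}
The 3rd edge added is E–G.

E-G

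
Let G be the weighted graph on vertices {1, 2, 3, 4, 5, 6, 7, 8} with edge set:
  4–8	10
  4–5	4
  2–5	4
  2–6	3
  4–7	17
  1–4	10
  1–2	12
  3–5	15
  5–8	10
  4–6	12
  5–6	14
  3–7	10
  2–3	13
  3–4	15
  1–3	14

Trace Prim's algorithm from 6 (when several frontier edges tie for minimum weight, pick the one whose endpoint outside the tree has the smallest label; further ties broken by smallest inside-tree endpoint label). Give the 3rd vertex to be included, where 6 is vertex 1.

5

Prim's algorithm from 6:
Step 1: cheapest edge leaving the tree is 2–6 (3); add 2.
Step 2: cheapest edge leaving the tree is 2–5 (4); add 5.
Step 3: cheapest edge leaving the tree is 4–5 (4); add 4.
Step 4: cheapest edge leaving the tree is 1–4 (10); add 1.
Step 5: cheapest edge leaving the tree is 4–8 (10); add 8.
Step 6: cheapest edge leaving the tree is 2–3 (13); add 3.
Step 7: cheapest edge leaving the tree is 3–7 (10); add 7.
Vertex order: 6, 2, 5, 4, 1, 8, 3, 7. The 3rd vertex is 5.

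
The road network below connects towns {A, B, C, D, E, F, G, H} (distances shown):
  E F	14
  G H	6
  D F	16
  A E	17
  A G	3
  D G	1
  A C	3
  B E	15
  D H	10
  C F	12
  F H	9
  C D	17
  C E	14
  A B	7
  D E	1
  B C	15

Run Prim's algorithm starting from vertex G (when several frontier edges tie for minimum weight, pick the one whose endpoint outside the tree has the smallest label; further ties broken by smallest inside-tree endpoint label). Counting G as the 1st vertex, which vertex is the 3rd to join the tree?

Grow the tree from G using Prim:
Step 1: cheapest edge leaving the tree is D G (1); add D.
Step 2: cheapest edge leaving the tree is D E (1); add E.
Step 3: cheapest edge leaving the tree is A G (3); add A.
Step 4: cheapest edge leaving the tree is A C (3); add C.
Step 5: cheapest edge leaving the tree is G H (6); add H.
Step 6: cheapest edge leaving the tree is A B (7); add B.
Step 7: cheapest edge leaving the tree is F H (9); add F.
Vertex order: G, D, E, A, C, H, B, F. The 3rd vertex is E.

E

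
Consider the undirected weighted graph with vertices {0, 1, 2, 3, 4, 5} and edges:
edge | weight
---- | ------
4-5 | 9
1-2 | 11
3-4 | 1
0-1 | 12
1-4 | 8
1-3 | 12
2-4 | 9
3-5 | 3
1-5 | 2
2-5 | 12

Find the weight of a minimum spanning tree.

Grow the tree from 1 using Prim:
Step 1: frontier [1-5 2, 1-4 8, 1-2 11, 0-1 12, 1-3 12] → take 1-5 (2); add 5.
Step 2: frontier [1-4 8, 1-2 11, 0-1 12, 1-3 12, 3-5 3, 4-5 9, 2-5 12] → take 3-5 (3); add 3.
Step 3: frontier [1-4 8, 1-2 11, 0-1 12, 3-4 1, 4-5 9, 2-5 12] → take 3-4 (1); add 4.
Step 4: frontier [1-2 11, 0-1 12, 2-4 9, 2-5 12] → take 2-4 (9); add 2.
Step 5: frontier [0-1 12] → take 0-1 (12); add 0.
MST edges: 1-5, 3-5, 3-4, 2-4, 0-1; total weight 2+3+1+9+12 = 27.

27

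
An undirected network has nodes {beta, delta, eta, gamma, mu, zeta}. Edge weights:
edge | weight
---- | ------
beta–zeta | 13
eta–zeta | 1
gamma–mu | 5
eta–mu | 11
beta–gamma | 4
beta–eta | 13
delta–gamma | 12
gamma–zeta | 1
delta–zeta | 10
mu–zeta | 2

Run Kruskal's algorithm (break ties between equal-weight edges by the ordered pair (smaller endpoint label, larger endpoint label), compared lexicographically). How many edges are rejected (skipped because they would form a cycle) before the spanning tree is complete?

1

Kruskal: consider edges lightest-first.
eta–zeta (1): add. Components now {delta} {eta,zeta} {mu} {gamma} {beta}
gamma–zeta (1): add. Components now {delta} {eta,gamma,zeta} {mu} {beta}
mu–zeta (2): add. Components now {delta} {eta,gamma,mu,zeta} {beta}
beta–gamma (4): add. Components now {delta} {beta,eta,gamma,mu,zeta}
gamma–mu (5): skip — mu and gamma already connected.
delta–zeta (10): add. Components now {beta,delta,eta,gamma,mu,zeta}
Edges rejected before the tree was complete: 1.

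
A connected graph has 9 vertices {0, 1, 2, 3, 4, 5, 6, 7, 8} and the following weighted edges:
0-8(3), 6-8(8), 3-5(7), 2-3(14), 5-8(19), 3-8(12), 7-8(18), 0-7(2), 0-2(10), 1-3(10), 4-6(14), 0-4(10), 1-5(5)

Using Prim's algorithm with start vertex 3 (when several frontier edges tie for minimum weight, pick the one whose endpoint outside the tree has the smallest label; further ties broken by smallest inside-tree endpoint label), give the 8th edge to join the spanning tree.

Prim, starting at 3.
Step 1: frontier [3-5 7, 1-3 10, 3-8 12, 2-3 14] → take 3-5 (7); add 5.
Step 2: frontier [1-3 10, 3-8 12, 2-3 14, 1-5 5, 5-8 19] → take 1-5 (5); add 1.
Step 3: frontier [3-8 12, 2-3 14, 5-8 19] → take 3-8 (12); add 8.
Step 4: frontier [2-3 14, 0-8 3, 6-8 8, 7-8 18] → take 0-8 (3); add 0.
Step 5: frontier [0-7 2, 0-2 10, 0-4 10, 2-3 14, 6-8 8, 7-8 18] → take 0-7 (2); add 7.
Step 6: frontier [0-2 10, 0-4 10, 2-3 14, 6-8 8] → take 6-8 (8); add 6.
Step 7: frontier [0-2 10, 0-4 10, 2-3 14, 4-6 14] → take 0-2 (10); add 2.
Step 8: frontier [0-4 10, 4-6 14] → take 0-4 (10); add 4.
The 8th edge added is 0-4.

0-4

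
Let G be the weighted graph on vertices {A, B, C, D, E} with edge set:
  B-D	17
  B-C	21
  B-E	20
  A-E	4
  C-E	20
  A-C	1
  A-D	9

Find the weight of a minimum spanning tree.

Kruskal's algorithm — process edges by increasing weight (ties by edge label):
A-C (1): add — endpoints in different components.
A-E (4): add — endpoints in different components.
A-D (9): add — endpoints in different components.
B-D (17): add — endpoints in different components.
MST edges: A-C, A-E, A-D, B-D; total weight 1+4+9+17 = 31.

31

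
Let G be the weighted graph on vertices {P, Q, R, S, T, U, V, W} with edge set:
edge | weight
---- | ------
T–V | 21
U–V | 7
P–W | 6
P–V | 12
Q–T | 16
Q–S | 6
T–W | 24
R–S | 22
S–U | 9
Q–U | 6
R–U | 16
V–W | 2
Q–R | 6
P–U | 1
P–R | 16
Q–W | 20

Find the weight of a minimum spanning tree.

43

Prim's algorithm from S:
Step 1: cheapest edge leaving the tree is Q–S (6); add Q.
Step 2: cheapest edge leaving the tree is Q–R (6); add R.
Step 3: cheapest edge leaving the tree is Q–U (6); add U.
Step 4: cheapest edge leaving the tree is P–U (1); add P.
Step 5: cheapest edge leaving the tree is P–W (6); add W.
Step 6: cheapest edge leaving the tree is V–W (2); add V.
Step 7: cheapest edge leaving the tree is Q–T (16); add T.
MST edges: Q–S, Q–R, Q–U, P–U, P–W, V–W, Q–T; total weight 6+6+6+1+6+2+16 = 43.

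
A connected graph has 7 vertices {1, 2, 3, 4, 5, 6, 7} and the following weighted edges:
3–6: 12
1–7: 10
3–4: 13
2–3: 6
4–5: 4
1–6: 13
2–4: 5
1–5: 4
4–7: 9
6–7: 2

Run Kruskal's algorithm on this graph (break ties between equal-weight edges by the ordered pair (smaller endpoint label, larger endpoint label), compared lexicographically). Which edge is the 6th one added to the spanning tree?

4-7

Sort edges by weight, then run Kruskal:
6–7 (2): add. Components now {1} {2} {3} {4} {5} {6,7}
1–5 (4): add. Components now {1,5} {2} {3} {4} {6,7}
4–5 (4): add. Components now {1,4,5} {2} {3} {6,7}
2–4 (5): add. Components now {1,2,4,5} {3} {6,7}
2–3 (6): add. Components now {1,2,3,4,5} {6,7}
4–7 (9): add. Components now {1,2,3,4,5,6,7}
The 6th edge added is 4–7.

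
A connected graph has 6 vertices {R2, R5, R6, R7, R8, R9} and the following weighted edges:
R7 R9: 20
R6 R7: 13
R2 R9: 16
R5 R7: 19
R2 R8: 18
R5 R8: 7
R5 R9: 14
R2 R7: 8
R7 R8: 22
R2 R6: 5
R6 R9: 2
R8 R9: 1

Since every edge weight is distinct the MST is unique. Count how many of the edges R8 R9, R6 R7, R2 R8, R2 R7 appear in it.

Kruskal: consider edges lightest-first.
R8 R9 (1): add. Components now {R7} {R6} {R8,R9} {R2} {R5}
R6 R9 (2): add. Components now {R7} {R6,R8,R9} {R2} {R5}
R2 R6 (5): add. Components now {R7} {R2,R6,R8,R9} {R5}
R5 R8 (7): add. Components now {R7} {R2,R5,R6,R8,R9}
R2 R7 (8): add. Components now {R2,R5,R6,R7,R8,R9}
MST edge set: {R8 R9, R6 R9, R2 R6, R5 R8, R2 R7}.
Of the listed edges, {R8 R9, R2 R7} are in the MST → 2.

2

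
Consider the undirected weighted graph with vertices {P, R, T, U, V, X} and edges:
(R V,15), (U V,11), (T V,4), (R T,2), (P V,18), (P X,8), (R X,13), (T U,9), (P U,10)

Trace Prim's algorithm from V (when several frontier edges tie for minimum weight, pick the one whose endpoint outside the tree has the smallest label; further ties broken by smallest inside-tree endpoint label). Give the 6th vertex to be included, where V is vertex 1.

X

Prim, starting at V.
Step 1: frontier [T V 4, U V 11, R V 15, P V 18] → take T V (4); add T.
Step 2: frontier [R T 2, T U 9, U V 11, R V 15, P V 18] → take R T (2); add R.
Step 3: frontier [R X 13, T U 9, U V 11, P V 18] → take T U (9); add U.
Step 4: frontier [R X 13, P U 10, P V 18] → take P U (10); add P.
Step 5: frontier [P X 8, R X 13] → take P X (8); add X.
Vertex order: V, T, R, U, P, X. The 6th vertex is X.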